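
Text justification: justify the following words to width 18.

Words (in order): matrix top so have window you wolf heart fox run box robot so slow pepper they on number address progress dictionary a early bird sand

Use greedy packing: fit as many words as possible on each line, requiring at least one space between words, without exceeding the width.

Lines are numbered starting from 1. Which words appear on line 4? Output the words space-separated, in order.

Answer: robot so slow

Derivation:
Line 1: ['matrix', 'top', 'so', 'have'] (min_width=18, slack=0)
Line 2: ['window', 'you', 'wolf'] (min_width=15, slack=3)
Line 3: ['heart', 'fox', 'run', 'box'] (min_width=17, slack=1)
Line 4: ['robot', 'so', 'slow'] (min_width=13, slack=5)
Line 5: ['pepper', 'they', 'on'] (min_width=14, slack=4)
Line 6: ['number', 'address'] (min_width=14, slack=4)
Line 7: ['progress'] (min_width=8, slack=10)
Line 8: ['dictionary', 'a', 'early'] (min_width=18, slack=0)
Line 9: ['bird', 'sand'] (min_width=9, slack=9)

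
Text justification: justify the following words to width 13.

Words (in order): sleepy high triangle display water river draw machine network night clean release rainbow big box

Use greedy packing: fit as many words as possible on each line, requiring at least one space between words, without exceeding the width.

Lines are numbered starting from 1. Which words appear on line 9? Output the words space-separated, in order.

Answer: box

Derivation:
Line 1: ['sleepy', 'high'] (min_width=11, slack=2)
Line 2: ['triangle'] (min_width=8, slack=5)
Line 3: ['display', 'water'] (min_width=13, slack=0)
Line 4: ['river', 'draw'] (min_width=10, slack=3)
Line 5: ['machine'] (min_width=7, slack=6)
Line 6: ['network', 'night'] (min_width=13, slack=0)
Line 7: ['clean', 'release'] (min_width=13, slack=0)
Line 8: ['rainbow', 'big'] (min_width=11, slack=2)
Line 9: ['box'] (min_width=3, slack=10)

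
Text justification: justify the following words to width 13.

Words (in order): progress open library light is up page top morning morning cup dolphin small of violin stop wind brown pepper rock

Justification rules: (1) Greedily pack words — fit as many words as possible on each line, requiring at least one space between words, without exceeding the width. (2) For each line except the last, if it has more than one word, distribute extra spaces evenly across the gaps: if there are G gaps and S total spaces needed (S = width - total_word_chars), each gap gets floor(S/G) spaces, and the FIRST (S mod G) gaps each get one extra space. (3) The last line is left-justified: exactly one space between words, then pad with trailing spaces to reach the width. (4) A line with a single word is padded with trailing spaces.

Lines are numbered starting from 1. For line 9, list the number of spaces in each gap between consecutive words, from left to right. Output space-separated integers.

Line 1: ['progress', 'open'] (min_width=13, slack=0)
Line 2: ['library', 'light'] (min_width=13, slack=0)
Line 3: ['is', 'up', 'page'] (min_width=10, slack=3)
Line 4: ['top', 'morning'] (min_width=11, slack=2)
Line 5: ['morning', 'cup'] (min_width=11, slack=2)
Line 6: ['dolphin', 'small'] (min_width=13, slack=0)
Line 7: ['of', 'violin'] (min_width=9, slack=4)
Line 8: ['stop', 'wind'] (min_width=9, slack=4)
Line 9: ['brown', 'pepper'] (min_width=12, slack=1)
Line 10: ['rock'] (min_width=4, slack=9)

Answer: 2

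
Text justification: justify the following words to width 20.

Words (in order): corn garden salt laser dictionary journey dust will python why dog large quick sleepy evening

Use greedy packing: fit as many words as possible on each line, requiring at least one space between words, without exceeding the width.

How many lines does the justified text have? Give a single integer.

Line 1: ['corn', 'garden', 'salt'] (min_width=16, slack=4)
Line 2: ['laser', 'dictionary'] (min_width=16, slack=4)
Line 3: ['journey', 'dust', 'will'] (min_width=17, slack=3)
Line 4: ['python', 'why', 'dog', 'large'] (min_width=20, slack=0)
Line 5: ['quick', 'sleepy', 'evening'] (min_width=20, slack=0)
Total lines: 5

Answer: 5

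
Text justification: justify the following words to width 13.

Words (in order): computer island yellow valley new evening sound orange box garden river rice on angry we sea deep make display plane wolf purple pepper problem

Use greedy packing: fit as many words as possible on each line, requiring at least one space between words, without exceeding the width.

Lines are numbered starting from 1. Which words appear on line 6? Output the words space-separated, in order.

Answer: garden river

Derivation:
Line 1: ['computer'] (min_width=8, slack=5)
Line 2: ['island', 'yellow'] (min_width=13, slack=0)
Line 3: ['valley', 'new'] (min_width=10, slack=3)
Line 4: ['evening', 'sound'] (min_width=13, slack=0)
Line 5: ['orange', 'box'] (min_width=10, slack=3)
Line 6: ['garden', 'river'] (min_width=12, slack=1)
Line 7: ['rice', 'on', 'angry'] (min_width=13, slack=0)
Line 8: ['we', 'sea', 'deep'] (min_width=11, slack=2)
Line 9: ['make', 'display'] (min_width=12, slack=1)
Line 10: ['plane', 'wolf'] (min_width=10, slack=3)
Line 11: ['purple', 'pepper'] (min_width=13, slack=0)
Line 12: ['problem'] (min_width=7, slack=6)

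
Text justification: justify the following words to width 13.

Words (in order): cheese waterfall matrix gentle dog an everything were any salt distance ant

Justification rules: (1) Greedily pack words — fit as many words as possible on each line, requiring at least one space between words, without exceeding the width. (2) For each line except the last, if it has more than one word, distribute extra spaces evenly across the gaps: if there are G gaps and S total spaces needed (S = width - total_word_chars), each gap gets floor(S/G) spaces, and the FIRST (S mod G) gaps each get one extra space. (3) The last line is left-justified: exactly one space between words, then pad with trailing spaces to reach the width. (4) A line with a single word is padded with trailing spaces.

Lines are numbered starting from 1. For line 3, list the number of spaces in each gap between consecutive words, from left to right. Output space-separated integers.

Answer: 1

Derivation:
Line 1: ['cheese'] (min_width=6, slack=7)
Line 2: ['waterfall'] (min_width=9, slack=4)
Line 3: ['matrix', 'gentle'] (min_width=13, slack=0)
Line 4: ['dog', 'an'] (min_width=6, slack=7)
Line 5: ['everything'] (min_width=10, slack=3)
Line 6: ['were', 'any', 'salt'] (min_width=13, slack=0)
Line 7: ['distance', 'ant'] (min_width=12, slack=1)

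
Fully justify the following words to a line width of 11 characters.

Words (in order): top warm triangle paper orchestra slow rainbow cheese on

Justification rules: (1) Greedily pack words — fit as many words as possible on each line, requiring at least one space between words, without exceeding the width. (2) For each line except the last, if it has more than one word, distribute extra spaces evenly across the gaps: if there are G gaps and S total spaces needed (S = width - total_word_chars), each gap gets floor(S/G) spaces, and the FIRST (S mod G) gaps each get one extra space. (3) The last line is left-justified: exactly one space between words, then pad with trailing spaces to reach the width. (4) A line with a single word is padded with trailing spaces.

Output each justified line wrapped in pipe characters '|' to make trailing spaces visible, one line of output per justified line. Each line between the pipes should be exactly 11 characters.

Answer: |top    warm|
|triangle   |
|paper      |
|orchestra  |
|slow       |
|rainbow    |
|cheese on  |

Derivation:
Line 1: ['top', 'warm'] (min_width=8, slack=3)
Line 2: ['triangle'] (min_width=8, slack=3)
Line 3: ['paper'] (min_width=5, slack=6)
Line 4: ['orchestra'] (min_width=9, slack=2)
Line 5: ['slow'] (min_width=4, slack=7)
Line 6: ['rainbow'] (min_width=7, slack=4)
Line 7: ['cheese', 'on'] (min_width=9, slack=2)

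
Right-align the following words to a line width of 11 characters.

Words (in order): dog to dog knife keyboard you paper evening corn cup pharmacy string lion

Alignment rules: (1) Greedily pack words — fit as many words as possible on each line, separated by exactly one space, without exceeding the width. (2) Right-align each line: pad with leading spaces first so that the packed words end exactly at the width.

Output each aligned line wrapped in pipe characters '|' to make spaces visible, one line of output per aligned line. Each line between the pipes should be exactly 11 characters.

Line 1: ['dog', 'to', 'dog'] (min_width=10, slack=1)
Line 2: ['knife'] (min_width=5, slack=6)
Line 3: ['keyboard'] (min_width=8, slack=3)
Line 4: ['you', 'paper'] (min_width=9, slack=2)
Line 5: ['evening'] (min_width=7, slack=4)
Line 6: ['corn', 'cup'] (min_width=8, slack=3)
Line 7: ['pharmacy'] (min_width=8, slack=3)
Line 8: ['string', 'lion'] (min_width=11, slack=0)

Answer: | dog to dog|
|      knife|
|   keyboard|
|  you paper|
|    evening|
|   corn cup|
|   pharmacy|
|string lion|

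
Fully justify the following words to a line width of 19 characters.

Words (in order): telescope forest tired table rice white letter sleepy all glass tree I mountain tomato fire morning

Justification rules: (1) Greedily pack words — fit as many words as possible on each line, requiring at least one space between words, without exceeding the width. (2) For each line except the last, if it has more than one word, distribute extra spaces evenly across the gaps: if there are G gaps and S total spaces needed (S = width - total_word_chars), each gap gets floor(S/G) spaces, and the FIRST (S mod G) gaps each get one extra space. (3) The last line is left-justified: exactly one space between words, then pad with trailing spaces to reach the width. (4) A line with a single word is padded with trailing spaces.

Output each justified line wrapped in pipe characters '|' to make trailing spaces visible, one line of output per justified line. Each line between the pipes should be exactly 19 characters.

Line 1: ['telescope', 'forest'] (min_width=16, slack=3)
Line 2: ['tired', 'table', 'rice'] (min_width=16, slack=3)
Line 3: ['white', 'letter', 'sleepy'] (min_width=19, slack=0)
Line 4: ['all', 'glass', 'tree', 'I'] (min_width=16, slack=3)
Line 5: ['mountain', 'tomato'] (min_width=15, slack=4)
Line 6: ['fire', 'morning'] (min_width=12, slack=7)

Answer: |telescope    forest|
|tired   table  rice|
|white letter sleepy|
|all  glass  tree  I|
|mountain     tomato|
|fire morning       |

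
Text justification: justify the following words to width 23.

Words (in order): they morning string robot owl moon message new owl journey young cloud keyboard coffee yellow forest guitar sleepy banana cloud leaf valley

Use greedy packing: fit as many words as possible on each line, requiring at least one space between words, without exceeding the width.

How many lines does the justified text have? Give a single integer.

Answer: 7

Derivation:
Line 1: ['they', 'morning', 'string'] (min_width=19, slack=4)
Line 2: ['robot', 'owl', 'moon', 'message'] (min_width=22, slack=1)
Line 3: ['new', 'owl', 'journey', 'young'] (min_width=21, slack=2)
Line 4: ['cloud', 'keyboard', 'coffee'] (min_width=21, slack=2)
Line 5: ['yellow', 'forest', 'guitar'] (min_width=20, slack=3)
Line 6: ['sleepy', 'banana', 'cloud'] (min_width=19, slack=4)
Line 7: ['leaf', 'valley'] (min_width=11, slack=12)
Total lines: 7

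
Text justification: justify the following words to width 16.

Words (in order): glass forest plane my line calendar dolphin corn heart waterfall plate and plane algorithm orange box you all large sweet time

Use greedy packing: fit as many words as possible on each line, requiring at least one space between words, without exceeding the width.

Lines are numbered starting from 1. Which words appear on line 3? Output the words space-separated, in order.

Answer: calendar dolphin

Derivation:
Line 1: ['glass', 'forest'] (min_width=12, slack=4)
Line 2: ['plane', 'my', 'line'] (min_width=13, slack=3)
Line 3: ['calendar', 'dolphin'] (min_width=16, slack=0)
Line 4: ['corn', 'heart'] (min_width=10, slack=6)
Line 5: ['waterfall', 'plate'] (min_width=15, slack=1)
Line 6: ['and', 'plane'] (min_width=9, slack=7)
Line 7: ['algorithm', 'orange'] (min_width=16, slack=0)
Line 8: ['box', 'you', 'all'] (min_width=11, slack=5)
Line 9: ['large', 'sweet', 'time'] (min_width=16, slack=0)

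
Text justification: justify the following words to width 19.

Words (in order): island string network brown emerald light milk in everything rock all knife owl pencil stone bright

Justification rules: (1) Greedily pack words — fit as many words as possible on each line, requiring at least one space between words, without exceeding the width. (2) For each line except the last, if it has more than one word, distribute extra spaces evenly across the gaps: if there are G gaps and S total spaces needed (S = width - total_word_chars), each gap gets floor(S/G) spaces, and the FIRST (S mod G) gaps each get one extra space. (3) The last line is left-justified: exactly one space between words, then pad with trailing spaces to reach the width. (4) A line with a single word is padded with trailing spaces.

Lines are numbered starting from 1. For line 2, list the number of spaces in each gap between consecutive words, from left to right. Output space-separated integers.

Answer: 7

Derivation:
Line 1: ['island', 'string'] (min_width=13, slack=6)
Line 2: ['network', 'brown'] (min_width=13, slack=6)
Line 3: ['emerald', 'light', 'milk'] (min_width=18, slack=1)
Line 4: ['in', 'everything', 'rock'] (min_width=18, slack=1)
Line 5: ['all', 'knife', 'owl'] (min_width=13, slack=6)
Line 6: ['pencil', 'stone', 'bright'] (min_width=19, slack=0)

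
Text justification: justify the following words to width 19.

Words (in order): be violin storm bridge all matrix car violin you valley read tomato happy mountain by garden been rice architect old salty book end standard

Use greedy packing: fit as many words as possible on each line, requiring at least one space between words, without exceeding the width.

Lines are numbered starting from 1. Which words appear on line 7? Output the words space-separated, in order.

Line 1: ['be', 'violin', 'storm'] (min_width=15, slack=4)
Line 2: ['bridge', 'all', 'matrix'] (min_width=17, slack=2)
Line 3: ['car', 'violin', 'you'] (min_width=14, slack=5)
Line 4: ['valley', 'read', 'tomato'] (min_width=18, slack=1)
Line 5: ['happy', 'mountain', 'by'] (min_width=17, slack=2)
Line 6: ['garden', 'been', 'rice'] (min_width=16, slack=3)
Line 7: ['architect', 'old', 'salty'] (min_width=19, slack=0)
Line 8: ['book', 'end', 'standard'] (min_width=17, slack=2)

Answer: architect old salty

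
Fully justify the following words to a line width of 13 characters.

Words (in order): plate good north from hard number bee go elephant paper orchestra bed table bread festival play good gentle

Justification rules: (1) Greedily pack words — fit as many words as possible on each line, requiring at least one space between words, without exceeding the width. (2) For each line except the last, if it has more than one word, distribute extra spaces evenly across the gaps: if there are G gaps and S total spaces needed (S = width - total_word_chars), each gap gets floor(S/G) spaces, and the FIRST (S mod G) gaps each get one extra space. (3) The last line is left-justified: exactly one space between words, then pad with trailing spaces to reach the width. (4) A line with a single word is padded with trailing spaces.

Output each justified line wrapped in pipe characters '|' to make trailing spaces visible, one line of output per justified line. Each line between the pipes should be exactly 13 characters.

Line 1: ['plate', 'good'] (min_width=10, slack=3)
Line 2: ['north', 'from'] (min_width=10, slack=3)
Line 3: ['hard', 'number'] (min_width=11, slack=2)
Line 4: ['bee', 'go'] (min_width=6, slack=7)
Line 5: ['elephant'] (min_width=8, slack=5)
Line 6: ['paper'] (min_width=5, slack=8)
Line 7: ['orchestra', 'bed'] (min_width=13, slack=0)
Line 8: ['table', 'bread'] (min_width=11, slack=2)
Line 9: ['festival', 'play'] (min_width=13, slack=0)
Line 10: ['good', 'gentle'] (min_width=11, slack=2)

Answer: |plate    good|
|north    from|
|hard   number|
|bee        go|
|elephant     |
|paper        |
|orchestra bed|
|table   bread|
|festival play|
|good gentle  |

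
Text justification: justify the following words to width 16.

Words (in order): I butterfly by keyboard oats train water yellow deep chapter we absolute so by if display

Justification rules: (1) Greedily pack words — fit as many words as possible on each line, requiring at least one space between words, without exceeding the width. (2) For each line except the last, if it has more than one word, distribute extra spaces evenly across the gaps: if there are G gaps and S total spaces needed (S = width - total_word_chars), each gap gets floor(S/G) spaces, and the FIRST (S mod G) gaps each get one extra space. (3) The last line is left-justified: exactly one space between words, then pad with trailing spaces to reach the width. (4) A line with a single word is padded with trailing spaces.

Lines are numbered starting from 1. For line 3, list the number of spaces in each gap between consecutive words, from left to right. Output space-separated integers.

Line 1: ['I', 'butterfly', 'by'] (min_width=14, slack=2)
Line 2: ['keyboard', 'oats'] (min_width=13, slack=3)
Line 3: ['train', 'water'] (min_width=11, slack=5)
Line 4: ['yellow', 'deep'] (min_width=11, slack=5)
Line 5: ['chapter', 'we'] (min_width=10, slack=6)
Line 6: ['absolute', 'so', 'by'] (min_width=14, slack=2)
Line 7: ['if', 'display'] (min_width=10, slack=6)

Answer: 6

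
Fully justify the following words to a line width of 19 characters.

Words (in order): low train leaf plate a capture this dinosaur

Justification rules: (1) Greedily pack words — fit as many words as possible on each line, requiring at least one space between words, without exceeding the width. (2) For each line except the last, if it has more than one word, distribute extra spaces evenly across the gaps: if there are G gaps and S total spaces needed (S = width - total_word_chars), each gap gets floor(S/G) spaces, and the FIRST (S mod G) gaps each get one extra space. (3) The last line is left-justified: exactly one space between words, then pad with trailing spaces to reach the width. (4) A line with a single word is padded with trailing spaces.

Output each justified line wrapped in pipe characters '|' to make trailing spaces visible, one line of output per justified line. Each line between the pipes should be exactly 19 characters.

Answer: |low    train   leaf|
|plate   a   capture|
|this dinosaur      |

Derivation:
Line 1: ['low', 'train', 'leaf'] (min_width=14, slack=5)
Line 2: ['plate', 'a', 'capture'] (min_width=15, slack=4)
Line 3: ['this', 'dinosaur'] (min_width=13, slack=6)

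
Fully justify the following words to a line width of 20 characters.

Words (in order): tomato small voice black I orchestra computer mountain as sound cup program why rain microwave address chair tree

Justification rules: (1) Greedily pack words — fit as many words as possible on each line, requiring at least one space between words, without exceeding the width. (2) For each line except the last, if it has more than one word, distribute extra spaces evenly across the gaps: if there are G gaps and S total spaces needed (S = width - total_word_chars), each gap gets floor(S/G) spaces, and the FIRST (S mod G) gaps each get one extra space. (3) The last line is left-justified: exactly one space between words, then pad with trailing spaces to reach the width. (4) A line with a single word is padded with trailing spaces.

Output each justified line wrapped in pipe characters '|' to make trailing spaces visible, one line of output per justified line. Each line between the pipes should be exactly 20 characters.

Answer: |tomato  small  voice|
|black   I  orchestra|
|computer mountain as|
|sound   cup  program|
|why  rain  microwave|
|address chair tree  |

Derivation:
Line 1: ['tomato', 'small', 'voice'] (min_width=18, slack=2)
Line 2: ['black', 'I', 'orchestra'] (min_width=17, slack=3)
Line 3: ['computer', 'mountain', 'as'] (min_width=20, slack=0)
Line 4: ['sound', 'cup', 'program'] (min_width=17, slack=3)
Line 5: ['why', 'rain', 'microwave'] (min_width=18, slack=2)
Line 6: ['address', 'chair', 'tree'] (min_width=18, slack=2)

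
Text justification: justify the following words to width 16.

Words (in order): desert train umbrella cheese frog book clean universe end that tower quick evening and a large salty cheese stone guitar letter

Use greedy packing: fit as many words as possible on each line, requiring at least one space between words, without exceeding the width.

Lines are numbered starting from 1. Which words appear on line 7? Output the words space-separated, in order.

Answer: large salty

Derivation:
Line 1: ['desert', 'train'] (min_width=12, slack=4)
Line 2: ['umbrella', 'cheese'] (min_width=15, slack=1)
Line 3: ['frog', 'book', 'clean'] (min_width=15, slack=1)
Line 4: ['universe', 'end'] (min_width=12, slack=4)
Line 5: ['that', 'tower', 'quick'] (min_width=16, slack=0)
Line 6: ['evening', 'and', 'a'] (min_width=13, slack=3)
Line 7: ['large', 'salty'] (min_width=11, slack=5)
Line 8: ['cheese', 'stone'] (min_width=12, slack=4)
Line 9: ['guitar', 'letter'] (min_width=13, slack=3)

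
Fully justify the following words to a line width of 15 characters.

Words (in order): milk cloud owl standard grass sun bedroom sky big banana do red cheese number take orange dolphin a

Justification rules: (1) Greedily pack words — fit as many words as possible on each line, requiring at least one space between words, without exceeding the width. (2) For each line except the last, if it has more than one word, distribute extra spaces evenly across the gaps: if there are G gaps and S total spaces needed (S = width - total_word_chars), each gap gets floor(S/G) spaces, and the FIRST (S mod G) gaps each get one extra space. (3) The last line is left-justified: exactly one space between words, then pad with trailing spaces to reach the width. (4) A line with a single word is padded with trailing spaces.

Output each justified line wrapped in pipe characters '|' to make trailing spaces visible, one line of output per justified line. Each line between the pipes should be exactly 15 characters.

Answer: |milk  cloud owl|
|standard  grass|
|sun bedroom sky|
|big  banana  do|
|red      cheese|
|number     take|
|orange  dolphin|
|a              |

Derivation:
Line 1: ['milk', 'cloud', 'owl'] (min_width=14, slack=1)
Line 2: ['standard', 'grass'] (min_width=14, slack=1)
Line 3: ['sun', 'bedroom', 'sky'] (min_width=15, slack=0)
Line 4: ['big', 'banana', 'do'] (min_width=13, slack=2)
Line 5: ['red', 'cheese'] (min_width=10, slack=5)
Line 6: ['number', 'take'] (min_width=11, slack=4)
Line 7: ['orange', 'dolphin'] (min_width=14, slack=1)
Line 8: ['a'] (min_width=1, slack=14)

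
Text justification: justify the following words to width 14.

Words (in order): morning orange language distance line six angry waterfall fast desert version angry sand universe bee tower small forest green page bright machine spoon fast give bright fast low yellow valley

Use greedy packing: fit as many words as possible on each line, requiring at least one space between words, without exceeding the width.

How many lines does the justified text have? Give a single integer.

Line 1: ['morning', 'orange'] (min_width=14, slack=0)
Line 2: ['language'] (min_width=8, slack=6)
Line 3: ['distance', 'line'] (min_width=13, slack=1)
Line 4: ['six', 'angry'] (min_width=9, slack=5)
Line 5: ['waterfall', 'fast'] (min_width=14, slack=0)
Line 6: ['desert', 'version'] (min_width=14, slack=0)
Line 7: ['angry', 'sand'] (min_width=10, slack=4)
Line 8: ['universe', 'bee'] (min_width=12, slack=2)
Line 9: ['tower', 'small'] (min_width=11, slack=3)
Line 10: ['forest', 'green'] (min_width=12, slack=2)
Line 11: ['page', 'bright'] (min_width=11, slack=3)
Line 12: ['machine', 'spoon'] (min_width=13, slack=1)
Line 13: ['fast', 'give'] (min_width=9, slack=5)
Line 14: ['bright', 'fast'] (min_width=11, slack=3)
Line 15: ['low', 'yellow'] (min_width=10, slack=4)
Line 16: ['valley'] (min_width=6, slack=8)
Total lines: 16

Answer: 16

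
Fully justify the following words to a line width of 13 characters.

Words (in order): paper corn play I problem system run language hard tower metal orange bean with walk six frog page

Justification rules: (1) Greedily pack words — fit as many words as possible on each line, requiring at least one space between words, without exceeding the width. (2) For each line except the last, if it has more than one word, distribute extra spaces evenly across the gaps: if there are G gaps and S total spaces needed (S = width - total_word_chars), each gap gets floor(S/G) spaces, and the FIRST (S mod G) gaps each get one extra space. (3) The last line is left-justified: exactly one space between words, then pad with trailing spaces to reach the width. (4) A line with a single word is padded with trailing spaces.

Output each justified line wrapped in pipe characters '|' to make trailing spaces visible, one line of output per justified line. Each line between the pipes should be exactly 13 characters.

Line 1: ['paper', 'corn'] (min_width=10, slack=3)
Line 2: ['play', 'I'] (min_width=6, slack=7)
Line 3: ['problem'] (min_width=7, slack=6)
Line 4: ['system', 'run'] (min_width=10, slack=3)
Line 5: ['language', 'hard'] (min_width=13, slack=0)
Line 6: ['tower', 'metal'] (min_width=11, slack=2)
Line 7: ['orange', 'bean'] (min_width=11, slack=2)
Line 8: ['with', 'walk', 'six'] (min_width=13, slack=0)
Line 9: ['frog', 'page'] (min_width=9, slack=4)

Answer: |paper    corn|
|play        I|
|problem      |
|system    run|
|language hard|
|tower   metal|
|orange   bean|
|with walk six|
|frog page    |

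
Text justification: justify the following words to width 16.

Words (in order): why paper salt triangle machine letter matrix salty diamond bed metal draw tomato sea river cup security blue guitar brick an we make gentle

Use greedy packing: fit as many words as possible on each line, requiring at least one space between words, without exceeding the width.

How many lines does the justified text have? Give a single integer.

Line 1: ['why', 'paper', 'salt'] (min_width=14, slack=2)
Line 2: ['triangle', 'machine'] (min_width=16, slack=0)
Line 3: ['letter', 'matrix'] (min_width=13, slack=3)
Line 4: ['salty', 'diamond'] (min_width=13, slack=3)
Line 5: ['bed', 'metal', 'draw'] (min_width=14, slack=2)
Line 6: ['tomato', 'sea', 'river'] (min_width=16, slack=0)
Line 7: ['cup', 'security'] (min_width=12, slack=4)
Line 8: ['blue', 'guitar'] (min_width=11, slack=5)
Line 9: ['brick', 'an', 'we', 'make'] (min_width=16, slack=0)
Line 10: ['gentle'] (min_width=6, slack=10)
Total lines: 10

Answer: 10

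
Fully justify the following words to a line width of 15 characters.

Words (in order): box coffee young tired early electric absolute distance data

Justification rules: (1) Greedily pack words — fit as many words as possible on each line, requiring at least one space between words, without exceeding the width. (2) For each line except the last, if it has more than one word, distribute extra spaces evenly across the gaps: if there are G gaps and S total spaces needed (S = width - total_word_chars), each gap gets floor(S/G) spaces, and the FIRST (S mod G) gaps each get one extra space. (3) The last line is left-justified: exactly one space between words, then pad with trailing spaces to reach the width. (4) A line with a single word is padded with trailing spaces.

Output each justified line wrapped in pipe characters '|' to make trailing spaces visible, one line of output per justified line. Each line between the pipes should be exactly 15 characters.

Line 1: ['box', 'coffee'] (min_width=10, slack=5)
Line 2: ['young', 'tired'] (min_width=11, slack=4)
Line 3: ['early', 'electric'] (min_width=14, slack=1)
Line 4: ['absolute'] (min_width=8, slack=7)
Line 5: ['distance', 'data'] (min_width=13, slack=2)

Answer: |box      coffee|
|young     tired|
|early  electric|
|absolute       |
|distance data  |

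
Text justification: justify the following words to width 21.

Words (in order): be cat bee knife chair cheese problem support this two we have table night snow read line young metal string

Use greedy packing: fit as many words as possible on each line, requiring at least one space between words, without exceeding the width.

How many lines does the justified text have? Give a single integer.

Line 1: ['be', 'cat', 'bee', 'knife'] (min_width=16, slack=5)
Line 2: ['chair', 'cheese', 'problem'] (min_width=20, slack=1)
Line 3: ['support', 'this', 'two', 'we'] (min_width=19, slack=2)
Line 4: ['have', 'table', 'night', 'snow'] (min_width=21, slack=0)
Line 5: ['read', 'line', 'young', 'metal'] (min_width=21, slack=0)
Line 6: ['string'] (min_width=6, slack=15)
Total lines: 6

Answer: 6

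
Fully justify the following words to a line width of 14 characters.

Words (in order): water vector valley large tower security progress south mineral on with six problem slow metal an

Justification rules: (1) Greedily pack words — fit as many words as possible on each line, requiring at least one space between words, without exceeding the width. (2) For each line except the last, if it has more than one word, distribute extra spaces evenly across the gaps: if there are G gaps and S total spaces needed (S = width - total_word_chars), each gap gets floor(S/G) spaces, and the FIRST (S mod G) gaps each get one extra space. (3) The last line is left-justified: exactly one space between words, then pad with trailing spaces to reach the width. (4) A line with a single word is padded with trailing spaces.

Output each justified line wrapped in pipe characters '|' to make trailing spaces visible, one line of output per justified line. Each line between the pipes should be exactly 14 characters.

Answer: |water   vector|
|valley   large|
|tower security|
|progress south|
|mineral     on|
|with       six|
|problem   slow|
|metal an      |

Derivation:
Line 1: ['water', 'vector'] (min_width=12, slack=2)
Line 2: ['valley', 'large'] (min_width=12, slack=2)
Line 3: ['tower', 'security'] (min_width=14, slack=0)
Line 4: ['progress', 'south'] (min_width=14, slack=0)
Line 5: ['mineral', 'on'] (min_width=10, slack=4)
Line 6: ['with', 'six'] (min_width=8, slack=6)
Line 7: ['problem', 'slow'] (min_width=12, slack=2)
Line 8: ['metal', 'an'] (min_width=8, slack=6)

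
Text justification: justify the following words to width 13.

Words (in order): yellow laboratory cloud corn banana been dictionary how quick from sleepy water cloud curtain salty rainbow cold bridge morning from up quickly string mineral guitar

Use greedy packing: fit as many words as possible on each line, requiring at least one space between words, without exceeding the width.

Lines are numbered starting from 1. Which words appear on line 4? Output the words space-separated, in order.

Answer: banana been

Derivation:
Line 1: ['yellow'] (min_width=6, slack=7)
Line 2: ['laboratory'] (min_width=10, slack=3)
Line 3: ['cloud', 'corn'] (min_width=10, slack=3)
Line 4: ['banana', 'been'] (min_width=11, slack=2)
Line 5: ['dictionary'] (min_width=10, slack=3)
Line 6: ['how', 'quick'] (min_width=9, slack=4)
Line 7: ['from', 'sleepy'] (min_width=11, slack=2)
Line 8: ['water', 'cloud'] (min_width=11, slack=2)
Line 9: ['curtain', 'salty'] (min_width=13, slack=0)
Line 10: ['rainbow', 'cold'] (min_width=12, slack=1)
Line 11: ['bridge'] (min_width=6, slack=7)
Line 12: ['morning', 'from'] (min_width=12, slack=1)
Line 13: ['up', 'quickly'] (min_width=10, slack=3)
Line 14: ['string'] (min_width=6, slack=7)
Line 15: ['mineral'] (min_width=7, slack=6)
Line 16: ['guitar'] (min_width=6, slack=7)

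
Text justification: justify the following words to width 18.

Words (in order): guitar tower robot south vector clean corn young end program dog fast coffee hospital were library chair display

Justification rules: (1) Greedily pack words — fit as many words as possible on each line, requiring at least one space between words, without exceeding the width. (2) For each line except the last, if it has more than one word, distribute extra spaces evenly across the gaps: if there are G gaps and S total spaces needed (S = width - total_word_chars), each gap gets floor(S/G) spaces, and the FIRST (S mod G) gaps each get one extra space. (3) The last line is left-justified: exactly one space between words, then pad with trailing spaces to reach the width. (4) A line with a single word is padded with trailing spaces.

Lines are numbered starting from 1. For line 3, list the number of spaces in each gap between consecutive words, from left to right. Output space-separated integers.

Answer: 3 3

Derivation:
Line 1: ['guitar', 'tower', 'robot'] (min_width=18, slack=0)
Line 2: ['south', 'vector', 'clean'] (min_width=18, slack=0)
Line 3: ['corn', 'young', 'end'] (min_width=14, slack=4)
Line 4: ['program', 'dog', 'fast'] (min_width=16, slack=2)
Line 5: ['coffee', 'hospital'] (min_width=15, slack=3)
Line 6: ['were', 'library', 'chair'] (min_width=18, slack=0)
Line 7: ['display'] (min_width=7, slack=11)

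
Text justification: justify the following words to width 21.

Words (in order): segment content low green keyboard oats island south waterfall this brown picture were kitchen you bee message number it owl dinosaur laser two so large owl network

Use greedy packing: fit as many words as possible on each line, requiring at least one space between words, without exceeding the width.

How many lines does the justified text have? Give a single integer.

Answer: 9

Derivation:
Line 1: ['segment', 'content', 'low'] (min_width=19, slack=2)
Line 2: ['green', 'keyboard', 'oats'] (min_width=19, slack=2)
Line 3: ['island', 'south'] (min_width=12, slack=9)
Line 4: ['waterfall', 'this', 'brown'] (min_width=20, slack=1)
Line 5: ['picture', 'were', 'kitchen'] (min_width=20, slack=1)
Line 6: ['you', 'bee', 'message'] (min_width=15, slack=6)
Line 7: ['number', 'it', 'owl'] (min_width=13, slack=8)
Line 8: ['dinosaur', 'laser', 'two', 'so'] (min_width=21, slack=0)
Line 9: ['large', 'owl', 'network'] (min_width=17, slack=4)
Total lines: 9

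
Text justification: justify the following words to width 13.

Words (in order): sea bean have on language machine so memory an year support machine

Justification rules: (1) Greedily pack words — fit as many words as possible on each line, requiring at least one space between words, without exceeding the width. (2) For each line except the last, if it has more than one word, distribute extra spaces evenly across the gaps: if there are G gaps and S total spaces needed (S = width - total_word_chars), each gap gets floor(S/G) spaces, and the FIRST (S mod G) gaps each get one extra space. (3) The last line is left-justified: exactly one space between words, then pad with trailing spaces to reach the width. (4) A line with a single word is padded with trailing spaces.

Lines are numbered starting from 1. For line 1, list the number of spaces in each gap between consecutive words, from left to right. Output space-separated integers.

Answer: 1 1

Derivation:
Line 1: ['sea', 'bean', 'have'] (min_width=13, slack=0)
Line 2: ['on', 'language'] (min_width=11, slack=2)
Line 3: ['machine', 'so'] (min_width=10, slack=3)
Line 4: ['memory', 'an'] (min_width=9, slack=4)
Line 5: ['year', 'support'] (min_width=12, slack=1)
Line 6: ['machine'] (min_width=7, slack=6)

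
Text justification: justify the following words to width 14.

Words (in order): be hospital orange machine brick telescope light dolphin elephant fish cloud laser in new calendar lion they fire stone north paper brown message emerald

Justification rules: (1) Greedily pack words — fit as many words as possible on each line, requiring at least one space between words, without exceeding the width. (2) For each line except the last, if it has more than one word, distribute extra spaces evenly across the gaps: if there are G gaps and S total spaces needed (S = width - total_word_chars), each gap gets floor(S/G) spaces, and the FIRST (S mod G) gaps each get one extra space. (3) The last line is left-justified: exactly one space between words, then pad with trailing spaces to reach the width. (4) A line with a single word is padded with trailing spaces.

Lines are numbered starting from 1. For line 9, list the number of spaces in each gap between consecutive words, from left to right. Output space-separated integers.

Answer: 1 1

Derivation:
Line 1: ['be', 'hospital'] (min_width=11, slack=3)
Line 2: ['orange', 'machine'] (min_width=14, slack=0)
Line 3: ['brick'] (min_width=5, slack=9)
Line 4: ['telescope'] (min_width=9, slack=5)
Line 5: ['light', 'dolphin'] (min_width=13, slack=1)
Line 6: ['elephant', 'fish'] (min_width=13, slack=1)
Line 7: ['cloud', 'laser', 'in'] (min_width=14, slack=0)
Line 8: ['new', 'calendar'] (min_width=12, slack=2)
Line 9: ['lion', 'they', 'fire'] (min_width=14, slack=0)
Line 10: ['stone', 'north'] (min_width=11, slack=3)
Line 11: ['paper', 'brown'] (min_width=11, slack=3)
Line 12: ['message'] (min_width=7, slack=7)
Line 13: ['emerald'] (min_width=7, slack=7)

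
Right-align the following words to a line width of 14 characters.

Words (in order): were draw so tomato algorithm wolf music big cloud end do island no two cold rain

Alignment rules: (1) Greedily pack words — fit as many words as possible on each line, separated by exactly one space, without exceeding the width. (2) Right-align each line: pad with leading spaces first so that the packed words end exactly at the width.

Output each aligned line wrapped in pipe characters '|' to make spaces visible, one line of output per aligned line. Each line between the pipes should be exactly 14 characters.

Line 1: ['were', 'draw', 'so'] (min_width=12, slack=2)
Line 2: ['tomato'] (min_width=6, slack=8)
Line 3: ['algorithm', 'wolf'] (min_width=14, slack=0)
Line 4: ['music', 'big'] (min_width=9, slack=5)
Line 5: ['cloud', 'end', 'do'] (min_width=12, slack=2)
Line 6: ['island', 'no', 'two'] (min_width=13, slack=1)
Line 7: ['cold', 'rain'] (min_width=9, slack=5)

Answer: |  were draw so|
|        tomato|
|algorithm wolf|
|     music big|
|  cloud end do|
| island no two|
|     cold rain|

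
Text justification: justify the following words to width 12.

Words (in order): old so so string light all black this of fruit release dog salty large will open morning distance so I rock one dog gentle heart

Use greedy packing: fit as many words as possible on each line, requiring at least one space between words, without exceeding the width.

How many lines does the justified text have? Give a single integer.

Line 1: ['old', 'so', 'so'] (min_width=9, slack=3)
Line 2: ['string', 'light'] (min_width=12, slack=0)
Line 3: ['all', 'black'] (min_width=9, slack=3)
Line 4: ['this', 'of'] (min_width=7, slack=5)
Line 5: ['fruit'] (min_width=5, slack=7)
Line 6: ['release', 'dog'] (min_width=11, slack=1)
Line 7: ['salty', 'large'] (min_width=11, slack=1)
Line 8: ['will', 'open'] (min_width=9, slack=3)
Line 9: ['morning'] (min_width=7, slack=5)
Line 10: ['distance', 'so'] (min_width=11, slack=1)
Line 11: ['I', 'rock', 'one'] (min_width=10, slack=2)
Line 12: ['dog', 'gentle'] (min_width=10, slack=2)
Line 13: ['heart'] (min_width=5, slack=7)
Total lines: 13

Answer: 13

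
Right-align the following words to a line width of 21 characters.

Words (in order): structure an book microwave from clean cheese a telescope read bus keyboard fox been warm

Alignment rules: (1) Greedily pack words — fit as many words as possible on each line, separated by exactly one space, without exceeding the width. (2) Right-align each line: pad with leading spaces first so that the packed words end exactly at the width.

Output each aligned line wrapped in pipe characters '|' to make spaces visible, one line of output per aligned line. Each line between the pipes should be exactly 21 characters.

Answer: |    structure an book|
| microwave from clean|
|   cheese a telescope|
|read bus keyboard fox|
|            been warm|

Derivation:
Line 1: ['structure', 'an', 'book'] (min_width=17, slack=4)
Line 2: ['microwave', 'from', 'clean'] (min_width=20, slack=1)
Line 3: ['cheese', 'a', 'telescope'] (min_width=18, slack=3)
Line 4: ['read', 'bus', 'keyboard', 'fox'] (min_width=21, slack=0)
Line 5: ['been', 'warm'] (min_width=9, slack=12)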